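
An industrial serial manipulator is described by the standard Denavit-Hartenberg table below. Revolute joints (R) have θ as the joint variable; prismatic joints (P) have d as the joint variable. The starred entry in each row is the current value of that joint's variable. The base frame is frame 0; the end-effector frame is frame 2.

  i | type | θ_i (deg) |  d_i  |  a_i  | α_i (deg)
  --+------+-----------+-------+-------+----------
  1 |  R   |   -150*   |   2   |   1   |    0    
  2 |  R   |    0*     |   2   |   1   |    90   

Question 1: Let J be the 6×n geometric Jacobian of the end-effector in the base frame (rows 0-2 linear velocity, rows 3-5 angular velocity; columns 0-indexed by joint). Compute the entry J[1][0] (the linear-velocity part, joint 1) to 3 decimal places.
-1.732

axis z_0 = ẑ; lever o_n−o_0 = (-1.7321,-1.0000,4.0000)
cross product → J_v[:, 0] = (1.0000,-1.7321,0.0000)
J_ω[:, 0] = z_0
entry J[1][0] = -1.7321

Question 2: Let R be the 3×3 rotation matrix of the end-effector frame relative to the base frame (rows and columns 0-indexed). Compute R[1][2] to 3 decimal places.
End-effector z-axis (col 2 of R) = (-0.5000,0.8660,0.0000)
R[1][2] = 0.8660

0.866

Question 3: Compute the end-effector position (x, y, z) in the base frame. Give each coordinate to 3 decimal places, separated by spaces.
-1.732 -1.000 4.000

after link 1: o_1 = (-0.8660, -0.5000, 2.0000)
after link 2: o_2 = (-1.7321, -1.0000, 4.0000)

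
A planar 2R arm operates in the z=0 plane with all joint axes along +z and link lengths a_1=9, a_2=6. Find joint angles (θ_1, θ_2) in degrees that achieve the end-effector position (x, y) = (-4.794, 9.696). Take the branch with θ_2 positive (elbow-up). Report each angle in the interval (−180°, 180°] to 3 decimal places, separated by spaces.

82.618 90.003

cos θ_2 = (116.9949−9²−6²)/(2·9·6) = -0.0000; θ_2 = 90.0027° (elbow-up)
β = atan2(9.6960,-4.7940) = 116.3092°; ψ = atan2(6.0000,8.9997) = 33.6909°
θ_1 = β − ψ = 82.6183°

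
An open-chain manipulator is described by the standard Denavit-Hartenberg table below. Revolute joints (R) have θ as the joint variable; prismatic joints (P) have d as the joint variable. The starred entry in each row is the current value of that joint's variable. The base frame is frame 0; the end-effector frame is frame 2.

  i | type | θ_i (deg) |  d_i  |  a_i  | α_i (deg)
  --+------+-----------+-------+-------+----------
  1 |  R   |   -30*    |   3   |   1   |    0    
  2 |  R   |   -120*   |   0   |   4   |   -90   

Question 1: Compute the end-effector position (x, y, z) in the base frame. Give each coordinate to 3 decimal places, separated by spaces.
-2.598 -2.500 3.000

after link 1: o_1 = (0.8660, -0.5000, 3.0000)
after link 2: o_2 = (-2.5981, -2.5000, 3.0000)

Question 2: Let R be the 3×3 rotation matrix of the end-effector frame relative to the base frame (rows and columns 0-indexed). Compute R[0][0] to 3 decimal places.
-0.866

End-effector x-axis (col 0 of R) = (-0.8660,-0.5000,0.0000)
R[0][0] = -0.8660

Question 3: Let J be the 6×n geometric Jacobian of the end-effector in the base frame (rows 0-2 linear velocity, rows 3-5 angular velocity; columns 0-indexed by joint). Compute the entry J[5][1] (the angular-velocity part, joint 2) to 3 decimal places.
axis z_1 = (0.0000,0.0000,1.0000); lever o_n−o_1 = (-3.4641,-2.0000,0.0000)
cross product → J_v[:, 1] = (2.0000,-3.4641,0.0000)
J_ω[:, 1] = z_1
entry J[5][1] = 1.0000

1.000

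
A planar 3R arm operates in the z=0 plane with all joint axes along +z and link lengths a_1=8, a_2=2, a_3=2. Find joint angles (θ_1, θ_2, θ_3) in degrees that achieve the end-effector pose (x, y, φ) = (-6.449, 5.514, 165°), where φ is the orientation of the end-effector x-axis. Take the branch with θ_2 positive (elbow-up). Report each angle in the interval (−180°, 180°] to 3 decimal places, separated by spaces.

119.999 135.011 -90.010

wrist centre = target − a_3·(cos φ, sin φ) = (-4.5171, 4.9964)
cos θ_2 = (45.3683−8²−2²)/(2·8·2) = -0.7072; θ_2 = 135.0109° (elbow-up)
β = atan2(4.9964,-4.5171) = 132.1163°; ψ = atan2(1.4139,6.5855) = 12.1177°
θ_1 = β − ψ = 119.9986°
θ_3 = φ − θ_1 − θ_2 = -90.0096° (wrapped to (-180°,180°])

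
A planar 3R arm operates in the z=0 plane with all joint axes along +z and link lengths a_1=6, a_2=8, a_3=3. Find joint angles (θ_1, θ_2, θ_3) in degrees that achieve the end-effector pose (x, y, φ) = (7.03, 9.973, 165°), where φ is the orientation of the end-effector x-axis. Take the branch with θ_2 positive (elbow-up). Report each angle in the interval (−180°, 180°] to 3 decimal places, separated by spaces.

wrist centre = target − a_3·(cos φ, sin φ) = (9.9278, 9.1965)
cos θ_2 = (183.1372−6²−8²)/(2·6·8) = 0.8660; θ_2 = 30.0015° (elbow-up)
β = atan2(9.1965,9.9278) = 42.8103°; ψ = atan2(4.0002,12.9281) = 17.1930°
θ_1 = β − ψ = 25.6173°
θ_3 = φ − θ_1 − θ_2 = 109.3812° (wrapped to (-180°,180°])

25.617 30.002 109.381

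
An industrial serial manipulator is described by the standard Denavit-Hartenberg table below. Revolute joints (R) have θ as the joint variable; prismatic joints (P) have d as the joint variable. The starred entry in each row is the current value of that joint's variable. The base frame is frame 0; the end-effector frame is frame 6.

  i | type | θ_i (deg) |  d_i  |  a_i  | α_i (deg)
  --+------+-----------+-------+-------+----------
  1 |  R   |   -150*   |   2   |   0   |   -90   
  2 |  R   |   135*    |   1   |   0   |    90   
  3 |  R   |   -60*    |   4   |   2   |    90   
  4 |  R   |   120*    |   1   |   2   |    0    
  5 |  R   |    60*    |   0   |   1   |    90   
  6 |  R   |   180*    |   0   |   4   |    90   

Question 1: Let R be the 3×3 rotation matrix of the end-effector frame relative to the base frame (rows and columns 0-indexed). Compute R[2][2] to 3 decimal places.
End-effector z-axis (col 2 of R) = (-0.7803,0.1268,0.6124)
R[2][2] = 0.6124

0.612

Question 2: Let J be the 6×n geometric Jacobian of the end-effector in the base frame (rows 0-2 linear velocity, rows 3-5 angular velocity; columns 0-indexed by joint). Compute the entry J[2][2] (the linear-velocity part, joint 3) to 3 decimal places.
-2.803

axis z_2 = (-0.6124,-0.3536,-0.7071); lever o_n−o_2 = (-4.7978,1.8073,-4.8550)
cross product → J_v[:, 2] = (2.9945,0.4195,-2.8030)
J_ω[:, 2] = z_2
entry J[2][2] = -2.8030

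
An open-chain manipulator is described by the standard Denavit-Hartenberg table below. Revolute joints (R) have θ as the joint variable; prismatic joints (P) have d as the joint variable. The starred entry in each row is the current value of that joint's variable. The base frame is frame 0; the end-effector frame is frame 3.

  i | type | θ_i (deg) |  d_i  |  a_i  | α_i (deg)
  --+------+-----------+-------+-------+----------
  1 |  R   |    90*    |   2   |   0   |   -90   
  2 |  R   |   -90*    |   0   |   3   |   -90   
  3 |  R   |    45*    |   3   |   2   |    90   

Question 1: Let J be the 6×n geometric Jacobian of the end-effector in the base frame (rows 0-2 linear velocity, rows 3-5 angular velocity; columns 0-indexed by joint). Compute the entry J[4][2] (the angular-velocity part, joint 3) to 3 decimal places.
1.000

axis z_2 = (-0.0000,1.0000,-0.0000); lever o_n−o_2 = (1.4142,3.0000,1.4142)
cross product → J_v[:, 2] = (1.4142,-0.0000,-1.4142)
J_ω[:, 2] = z_2
entry J[4][2] = 1.0000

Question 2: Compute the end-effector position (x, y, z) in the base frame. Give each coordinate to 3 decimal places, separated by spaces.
after link 1: o_1 = (0.0000, 0.0000, 2.0000)
after link 2: o_2 = (0.0000, 0.0000, 5.0000)
after link 3: o_3 = (1.4142, 3.0000, 6.4142)

1.414 3.000 6.414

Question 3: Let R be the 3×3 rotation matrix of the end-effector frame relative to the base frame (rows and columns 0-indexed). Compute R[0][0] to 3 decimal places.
End-effector x-axis (col 0 of R) = (0.7071,0.0000,0.7071)
R[0][0] = 0.7071

0.707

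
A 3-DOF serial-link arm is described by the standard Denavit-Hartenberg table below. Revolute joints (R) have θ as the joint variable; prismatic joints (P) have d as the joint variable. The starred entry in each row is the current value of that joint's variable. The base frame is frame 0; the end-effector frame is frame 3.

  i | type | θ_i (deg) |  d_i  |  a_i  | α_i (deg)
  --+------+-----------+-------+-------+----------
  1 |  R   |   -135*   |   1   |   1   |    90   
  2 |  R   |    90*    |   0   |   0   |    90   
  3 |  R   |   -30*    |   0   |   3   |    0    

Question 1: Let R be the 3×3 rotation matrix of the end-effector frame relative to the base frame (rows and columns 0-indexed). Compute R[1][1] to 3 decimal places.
End-effector y-axis (col 1 of R) = (-0.6124,0.6124,0.5000)
R[1][1] = 0.6124

0.612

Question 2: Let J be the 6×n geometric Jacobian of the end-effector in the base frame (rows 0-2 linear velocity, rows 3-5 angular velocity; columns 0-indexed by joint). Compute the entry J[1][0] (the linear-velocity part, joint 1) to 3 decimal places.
0.354

axis z_0 = ẑ; lever o_n−o_0 = (0.3536,-1.7678,3.5981)
cross product → J_v[:, 0] = (1.7678,0.3536,-0.0000)
J_ω[:, 0] = z_0
entry J[1][0] = 0.3536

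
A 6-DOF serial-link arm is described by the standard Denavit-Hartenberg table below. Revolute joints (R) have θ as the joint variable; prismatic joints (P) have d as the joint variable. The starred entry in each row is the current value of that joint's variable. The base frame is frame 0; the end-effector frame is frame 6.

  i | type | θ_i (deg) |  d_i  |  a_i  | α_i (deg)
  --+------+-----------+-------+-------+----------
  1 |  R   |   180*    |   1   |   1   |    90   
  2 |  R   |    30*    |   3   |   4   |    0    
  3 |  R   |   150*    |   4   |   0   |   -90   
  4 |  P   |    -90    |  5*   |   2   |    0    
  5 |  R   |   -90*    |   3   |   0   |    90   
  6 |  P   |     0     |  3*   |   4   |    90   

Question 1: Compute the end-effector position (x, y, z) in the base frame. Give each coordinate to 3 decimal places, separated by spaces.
-8.464 6.000 -5.000

after link 1: o_1 = (-1.0000, 0.0000, 1.0000)
after link 2: o_2 = (-4.4641, 3.0000, 3.0000)
after link 3: o_3 = (-4.4641, 7.0000, 3.0000)
after link 4: o_4 = (-4.4641, 9.0000, -2.0000)
after link 5: o_5 = (-4.4641, 9.0000, -5.0000)
after link 6: o_6 = (-8.4641, 6.0000, -5.0000)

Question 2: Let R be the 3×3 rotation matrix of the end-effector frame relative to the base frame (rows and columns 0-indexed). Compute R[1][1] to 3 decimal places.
-1.000

End-effector y-axis (col 1 of R) = (-0.0000,-1.0000,-0.0000)
R[1][1] = -1.0000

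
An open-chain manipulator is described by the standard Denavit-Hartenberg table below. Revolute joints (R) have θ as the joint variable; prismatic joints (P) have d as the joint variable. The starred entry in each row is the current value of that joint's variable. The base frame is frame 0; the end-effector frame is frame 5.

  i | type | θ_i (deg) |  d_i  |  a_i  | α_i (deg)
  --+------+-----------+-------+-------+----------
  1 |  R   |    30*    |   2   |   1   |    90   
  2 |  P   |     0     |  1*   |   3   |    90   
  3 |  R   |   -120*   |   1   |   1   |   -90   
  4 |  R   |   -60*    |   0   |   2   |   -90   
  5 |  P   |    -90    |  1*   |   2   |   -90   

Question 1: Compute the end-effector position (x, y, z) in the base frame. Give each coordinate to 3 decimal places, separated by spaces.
after link 1: o_1 = (0.8660, 0.5000, 2.0000)
after link 2: o_2 = (3.9641, 1.1340, 2.0000)
after link 3: o_3 = (3.0981, 1.6340, 1.0000)
after link 4: o_4 = (2.2321, 2.1340, -0.7321)
after link 5: o_5 = (2.4821, 4.2990, -0.2321)

2.482 4.299 -0.232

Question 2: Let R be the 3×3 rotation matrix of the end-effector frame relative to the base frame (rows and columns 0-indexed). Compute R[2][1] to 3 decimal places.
-0.500

End-effector y-axis (col 1 of R) = (0.7500,-0.4330,-0.5000)
R[2][1] = -0.5000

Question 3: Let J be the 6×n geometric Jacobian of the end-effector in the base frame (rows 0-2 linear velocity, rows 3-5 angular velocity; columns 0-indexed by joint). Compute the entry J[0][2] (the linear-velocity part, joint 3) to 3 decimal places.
3.165

axis z_2 = (0.0000,-0.0000,-1.0000); lever o_n−o_2 = (-1.4821,3.1651,-2.2321)
cross product → J_v[:, 2] = (3.1651,1.4821,0.0000)
J_ω[:, 2] = z_2
entry J[0][2] = 3.1651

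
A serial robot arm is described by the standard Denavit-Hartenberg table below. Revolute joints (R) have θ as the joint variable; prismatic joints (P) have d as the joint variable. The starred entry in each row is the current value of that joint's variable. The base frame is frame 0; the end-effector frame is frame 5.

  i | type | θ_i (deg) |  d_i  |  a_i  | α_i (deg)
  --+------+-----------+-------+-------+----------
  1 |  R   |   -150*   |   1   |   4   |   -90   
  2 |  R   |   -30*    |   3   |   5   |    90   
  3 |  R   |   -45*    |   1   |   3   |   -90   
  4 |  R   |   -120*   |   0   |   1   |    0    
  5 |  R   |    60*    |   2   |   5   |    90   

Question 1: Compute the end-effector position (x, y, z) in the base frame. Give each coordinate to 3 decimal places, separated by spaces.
after link 1: o_1 = (-3.4641, -2.0000, 1.0000)
after link 2: o_2 = (-5.7141, -6.7631, 3.5000)
after link 3: o_3 = (-7.9327, -5.5946, 5.4267)
after link 4: o_4 = (-7.1158, -5.5312, 5.9999)
after link 5: o_5 = (-7.8041, -5.5203, 11.3409)

-7.804 -5.520 11.341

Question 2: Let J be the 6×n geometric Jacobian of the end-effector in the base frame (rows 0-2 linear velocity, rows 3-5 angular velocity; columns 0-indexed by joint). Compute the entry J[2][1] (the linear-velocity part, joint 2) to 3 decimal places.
axis z_1 = (0.5000,-0.8660,0.0000); lever o_n−o_1 = (-4.3400,-3.5203,10.3409)
cross product → J_v[:, 1] = (-8.9555,-5.1704,-5.5187)
J_ω[:, 1] = z_1
entry J[2][1] = -5.5187

-5.519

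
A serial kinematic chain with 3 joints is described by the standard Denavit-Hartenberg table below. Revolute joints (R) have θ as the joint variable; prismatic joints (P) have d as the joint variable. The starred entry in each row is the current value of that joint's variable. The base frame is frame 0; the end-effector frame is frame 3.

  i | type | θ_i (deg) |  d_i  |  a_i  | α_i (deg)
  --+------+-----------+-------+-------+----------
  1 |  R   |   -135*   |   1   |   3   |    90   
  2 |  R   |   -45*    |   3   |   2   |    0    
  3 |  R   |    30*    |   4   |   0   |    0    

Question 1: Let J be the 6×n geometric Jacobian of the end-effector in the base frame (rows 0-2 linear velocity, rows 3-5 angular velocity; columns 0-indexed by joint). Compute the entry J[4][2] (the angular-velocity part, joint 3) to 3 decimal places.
axis z_2 = (-0.7071,0.7071,0.0000); lever o_n−o_2 = (-2.8284,2.8284,0.0000)
cross product → J_v[:, 2] = (-0.0000,-0.0000,-0.0000)
J_ω[:, 2] = z_2
entry J[4][2] = 0.7071

0.707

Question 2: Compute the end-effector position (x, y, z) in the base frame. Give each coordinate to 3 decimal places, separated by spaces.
-8.071 1.828 -0.414

after link 1: o_1 = (-2.1213, -2.1213, 1.0000)
after link 2: o_2 = (-5.2426, -1.0000, -0.4142)
after link 3: o_3 = (-8.0711, 1.8284, -0.4142)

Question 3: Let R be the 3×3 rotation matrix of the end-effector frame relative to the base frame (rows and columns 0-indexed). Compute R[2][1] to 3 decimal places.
End-effector y-axis (col 1 of R) = (-0.1830,-0.1830,0.9659)
R[2][1] = 0.9659

0.966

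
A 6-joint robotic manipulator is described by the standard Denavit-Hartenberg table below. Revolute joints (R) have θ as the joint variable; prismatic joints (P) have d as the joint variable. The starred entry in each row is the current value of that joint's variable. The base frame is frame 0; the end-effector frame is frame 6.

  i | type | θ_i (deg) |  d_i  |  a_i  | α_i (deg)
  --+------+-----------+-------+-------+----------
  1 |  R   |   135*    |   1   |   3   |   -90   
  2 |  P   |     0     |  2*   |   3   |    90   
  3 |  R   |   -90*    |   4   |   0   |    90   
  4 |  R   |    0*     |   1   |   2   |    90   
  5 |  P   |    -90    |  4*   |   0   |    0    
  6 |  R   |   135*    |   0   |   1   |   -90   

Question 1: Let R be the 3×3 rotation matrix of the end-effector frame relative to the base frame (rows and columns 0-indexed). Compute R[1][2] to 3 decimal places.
-1.000

End-effector z-axis (col 2 of R) = (0.0000,-1.0000,0.0000)
R[1][2] = -1.0000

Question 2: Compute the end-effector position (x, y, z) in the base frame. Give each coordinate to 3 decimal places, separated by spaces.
after link 1: o_1 = (-2.1213, 2.1213, 1.0000)
after link 2: o_2 = (-5.6569, 2.8284, 1.0000)
after link 3: o_3 = (-5.6569, 2.8284, 5.0000)
after link 4: o_4 = (-3.5355, 3.5355, 5.0000)
after link 5: o_5 = (-3.5355, 3.5355, 1.0000)
after link 6: o_6 = (-2.5355, 3.5355, 1.0000)

-2.536 3.536 1.000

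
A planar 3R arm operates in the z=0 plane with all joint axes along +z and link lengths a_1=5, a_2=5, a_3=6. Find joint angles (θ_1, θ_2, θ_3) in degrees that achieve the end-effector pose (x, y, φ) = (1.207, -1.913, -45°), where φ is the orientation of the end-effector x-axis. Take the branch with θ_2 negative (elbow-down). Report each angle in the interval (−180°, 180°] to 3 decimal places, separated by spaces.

-150.002 -135.004 -119.994

wrist centre = target − a_3·(cos φ, sin φ) = (-3.0356, 2.3296)
cos θ_2 = (14.6423−5²−5²)/(2·5·5) = -0.7072; θ_2 = -135.0038° (elbow-down)
β = atan2(2.3296,-3.0356) = 142.4963°; ψ = atan2(-3.5353,1.4642) = -67.5019°
θ_1 = β − ψ = 209.9982°
θ_3 = φ − θ_1 − θ_2 = -119.9944° (wrapped to (-180°,180°])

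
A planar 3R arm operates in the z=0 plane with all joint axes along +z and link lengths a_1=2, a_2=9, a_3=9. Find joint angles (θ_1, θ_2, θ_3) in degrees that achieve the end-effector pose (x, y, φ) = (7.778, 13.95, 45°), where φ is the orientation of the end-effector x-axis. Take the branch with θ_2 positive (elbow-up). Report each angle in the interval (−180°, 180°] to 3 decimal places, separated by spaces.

-44.990 134.992 -45.003

wrist centre = target − a_3·(cos φ, sin φ) = (1.4140, 7.5860)
cos θ_2 = (59.5475−2²−9²)/(2·2·9) = -0.7070; θ_2 = 134.9925° (elbow-up)
β = atan2(7.5860,1.4140) = 79.4412°; ψ = atan2(6.3648,-4.3631) = 124.4310°
θ_1 = β − ψ = -44.9898°
θ_3 = φ − θ_1 − θ_2 = -45.0027° (wrapped to (-180°,180°])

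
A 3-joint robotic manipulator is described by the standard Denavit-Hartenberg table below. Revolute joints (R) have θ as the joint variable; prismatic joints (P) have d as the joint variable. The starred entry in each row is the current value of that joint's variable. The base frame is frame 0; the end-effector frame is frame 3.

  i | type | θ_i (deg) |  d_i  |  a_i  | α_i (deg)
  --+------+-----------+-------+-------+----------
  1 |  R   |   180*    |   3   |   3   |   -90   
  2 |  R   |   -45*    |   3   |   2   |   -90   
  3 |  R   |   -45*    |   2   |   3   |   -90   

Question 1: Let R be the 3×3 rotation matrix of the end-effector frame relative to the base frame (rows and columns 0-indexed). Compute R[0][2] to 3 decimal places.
-0.500

End-effector z-axis (col 2 of R) = (-0.5000,0.7071,0.5000)
R[0][2] = -0.5000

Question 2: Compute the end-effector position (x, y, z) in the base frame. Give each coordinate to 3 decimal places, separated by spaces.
after link 1: o_1 = (-3.0000, 0.0000, 3.0000)
after link 2: o_2 = (-4.4142, -3.0000, 4.4142)
after link 3: o_3 = (-7.3284, -5.1213, 4.5000)

-7.328 -5.121 4.500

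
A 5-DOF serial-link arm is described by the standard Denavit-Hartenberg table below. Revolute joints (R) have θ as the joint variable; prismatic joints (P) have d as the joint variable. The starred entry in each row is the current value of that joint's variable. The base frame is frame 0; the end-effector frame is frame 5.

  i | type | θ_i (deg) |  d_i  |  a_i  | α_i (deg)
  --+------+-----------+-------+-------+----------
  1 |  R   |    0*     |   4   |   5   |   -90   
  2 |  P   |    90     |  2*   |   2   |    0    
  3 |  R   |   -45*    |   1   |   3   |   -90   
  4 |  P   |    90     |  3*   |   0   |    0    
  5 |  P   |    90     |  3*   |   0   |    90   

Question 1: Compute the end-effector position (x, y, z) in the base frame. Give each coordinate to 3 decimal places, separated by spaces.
after link 1: o_1 = (5.0000, 0.0000, 4.0000)
after link 2: o_2 = (5.0000, 2.0000, 2.0000)
after link 3: o_3 = (7.1213, 3.0000, -0.1213)
after link 4: o_4 = (5.0000, 3.0000, -2.2426)
after link 5: o_5 = (2.8787, 3.0000, -4.3640)

2.879 3.000 -4.364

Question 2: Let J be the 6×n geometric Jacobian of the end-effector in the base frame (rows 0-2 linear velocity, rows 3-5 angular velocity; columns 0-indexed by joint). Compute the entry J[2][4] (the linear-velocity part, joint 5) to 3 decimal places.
-0.707

prismatic axis z_4 = (-0.7071,0.0000,-0.7071)
J_v[:, 4] = z_4; J_ω[:, 4] = (0,0,0)
entry J[2][4] = -0.7071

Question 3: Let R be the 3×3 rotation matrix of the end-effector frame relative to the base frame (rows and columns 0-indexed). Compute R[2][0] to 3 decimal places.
0.707

End-effector x-axis (col 0 of R) = (-0.7071,-0.0000,0.7071)
R[2][0] = 0.7071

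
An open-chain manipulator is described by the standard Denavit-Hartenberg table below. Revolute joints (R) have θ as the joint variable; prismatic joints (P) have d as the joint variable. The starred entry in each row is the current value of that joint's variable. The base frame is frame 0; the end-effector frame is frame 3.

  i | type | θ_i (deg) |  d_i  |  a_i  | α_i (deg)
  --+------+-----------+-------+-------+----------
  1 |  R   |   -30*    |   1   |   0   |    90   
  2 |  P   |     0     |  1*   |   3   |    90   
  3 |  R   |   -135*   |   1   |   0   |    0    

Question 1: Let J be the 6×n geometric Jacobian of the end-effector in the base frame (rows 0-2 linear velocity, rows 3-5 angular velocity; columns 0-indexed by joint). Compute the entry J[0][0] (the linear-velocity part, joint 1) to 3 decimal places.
axis z_0 = ẑ; lever o_n−o_0 = (2.0981,-2.3660,0.0000)
cross product → J_v[:, 0] = (2.3660,2.0981,-0.0000)
J_ω[:, 0] = z_0
entry J[0][0] = 2.3660

2.366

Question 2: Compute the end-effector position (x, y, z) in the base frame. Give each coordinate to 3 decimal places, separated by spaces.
after link 1: o_1 = (0.0000, 0.0000, 1.0000)
after link 2: o_2 = (2.0981, -2.3660, 1.0000)
after link 3: o_3 = (2.0981, -2.3660, 0.0000)

2.098 -2.366 0.000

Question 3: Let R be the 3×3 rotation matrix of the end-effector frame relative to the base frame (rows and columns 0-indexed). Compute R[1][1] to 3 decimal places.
0.259

End-effector y-axis (col 1 of R) = (0.9659,0.2588,-0.0000)
R[1][1] = 0.2588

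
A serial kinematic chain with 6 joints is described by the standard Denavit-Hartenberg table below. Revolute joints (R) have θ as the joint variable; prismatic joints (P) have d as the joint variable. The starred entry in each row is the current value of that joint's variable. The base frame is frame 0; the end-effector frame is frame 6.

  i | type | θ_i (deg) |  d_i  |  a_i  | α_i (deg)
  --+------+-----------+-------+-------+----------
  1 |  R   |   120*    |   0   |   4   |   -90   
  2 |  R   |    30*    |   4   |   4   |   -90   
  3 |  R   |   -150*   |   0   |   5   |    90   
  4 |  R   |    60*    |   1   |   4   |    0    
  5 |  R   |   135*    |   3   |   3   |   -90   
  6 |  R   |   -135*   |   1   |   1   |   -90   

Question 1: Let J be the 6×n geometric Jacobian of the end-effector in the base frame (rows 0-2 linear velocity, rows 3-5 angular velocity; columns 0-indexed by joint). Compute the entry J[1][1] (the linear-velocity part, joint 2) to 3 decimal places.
axis z_1 = (-0.8660,-0.5000,0.0000); lever o_n−o_1 = (-0.4631,-4.0889,-0.2886)
cross product → J_v[:, 1] = (0.1443,-0.2500,3.3095)
J_ω[:, 1] = z_1
entry J[1][1] = -0.2500

-0.250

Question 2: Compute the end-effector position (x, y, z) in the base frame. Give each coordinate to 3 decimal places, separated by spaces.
-2.463 -0.625 -0.289

after link 1: o_1 = (-2.0000, 3.4641, 0.0000)
after link 2: o_2 = (-7.1962, 4.4641, -2.0000)
after link 3: o_3 = (-7.4862, -0.0335, 0.1651)
after link 4: o_4 = (-5.7697, -3.2745, -1.7189)
after link 5: o_5 = (-2.8962, -0.1577, -1.5513)
after link 6: o_6 = (-2.4631, -0.6248, -0.2886)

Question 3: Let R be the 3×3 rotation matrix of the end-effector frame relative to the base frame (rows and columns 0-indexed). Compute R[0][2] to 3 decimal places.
0.677

End-effector z-axis (col 2 of R) = (0.6773,0.7347,0.0395)
R[0][2] = 0.6773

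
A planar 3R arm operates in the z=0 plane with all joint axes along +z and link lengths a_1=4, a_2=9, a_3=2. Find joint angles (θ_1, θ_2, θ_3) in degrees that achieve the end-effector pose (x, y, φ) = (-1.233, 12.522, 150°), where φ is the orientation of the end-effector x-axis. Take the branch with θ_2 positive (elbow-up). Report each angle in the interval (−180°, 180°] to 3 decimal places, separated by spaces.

45.004 59.995 45.001

wrist centre = target − a_3·(cos φ, sin φ) = (0.4991, 11.5220)
cos θ_2 = (133.0055−4²−9²)/(2·4·9) = 0.5001; θ_2 = 59.9949° (elbow-up)
β = atan2(11.5220,0.4991) = 87.5199°; ψ = atan2(7.7938,8.5007) = 42.5160°
θ_1 = β − ψ = 45.0039°
θ_3 = φ − θ_1 − θ_2 = 45.0012° (wrapped to (-180°,180°])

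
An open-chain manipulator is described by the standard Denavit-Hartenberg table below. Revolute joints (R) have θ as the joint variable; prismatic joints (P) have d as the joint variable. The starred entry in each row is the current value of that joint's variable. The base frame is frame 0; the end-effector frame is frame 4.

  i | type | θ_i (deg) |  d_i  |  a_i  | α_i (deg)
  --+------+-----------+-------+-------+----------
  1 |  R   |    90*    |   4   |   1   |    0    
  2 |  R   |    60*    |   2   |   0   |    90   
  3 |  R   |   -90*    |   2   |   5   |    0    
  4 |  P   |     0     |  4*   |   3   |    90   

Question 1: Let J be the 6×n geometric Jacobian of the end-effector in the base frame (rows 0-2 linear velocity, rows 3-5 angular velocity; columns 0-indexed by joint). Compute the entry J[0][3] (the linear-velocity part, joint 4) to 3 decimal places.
0.500

prismatic axis z_3 = (0.5000,0.8660,0.0000)
J_v[:, 3] = z_3; J_ω[:, 3] = (0,0,0)
entry J[0][3] = 0.5000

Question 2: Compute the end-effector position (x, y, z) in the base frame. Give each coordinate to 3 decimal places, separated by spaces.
3.000 6.196 -2.000

after link 1: o_1 = (0.0000, 1.0000, 4.0000)
after link 2: o_2 = (0.0000, 1.0000, 6.0000)
after link 3: o_3 = (1.0000, 2.7321, 1.0000)
after link 4: o_4 = (3.0000, 6.1962, -2.0000)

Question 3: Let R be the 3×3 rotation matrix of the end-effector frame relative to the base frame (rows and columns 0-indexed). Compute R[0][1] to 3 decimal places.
End-effector y-axis (col 1 of R) = (0.5000,0.8660,0.0000)
R[0][1] = 0.5000

0.500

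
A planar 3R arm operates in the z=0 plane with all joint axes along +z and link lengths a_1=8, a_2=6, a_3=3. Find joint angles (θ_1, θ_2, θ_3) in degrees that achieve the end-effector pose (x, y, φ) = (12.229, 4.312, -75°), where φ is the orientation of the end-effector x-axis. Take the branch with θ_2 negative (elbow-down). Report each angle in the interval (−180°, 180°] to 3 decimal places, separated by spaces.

wrist centre = target − a_3·(cos φ, sin φ) = (11.4525, 7.2098)
cos θ_2 = (183.1416−8²−6²)/(2·8·6) = 0.8661; θ_2 = -29.9962° (elbow-down)
β = atan2(7.2098,11.4525) = 32.1919°; ψ = atan2(-2.9997,13.1964) = -12.8063°
θ_1 = β − ψ = 44.9981°
θ_3 = φ − θ_1 − θ_2 = -90.0019° (wrapped to (-180°,180°])

44.998 -29.996 -90.002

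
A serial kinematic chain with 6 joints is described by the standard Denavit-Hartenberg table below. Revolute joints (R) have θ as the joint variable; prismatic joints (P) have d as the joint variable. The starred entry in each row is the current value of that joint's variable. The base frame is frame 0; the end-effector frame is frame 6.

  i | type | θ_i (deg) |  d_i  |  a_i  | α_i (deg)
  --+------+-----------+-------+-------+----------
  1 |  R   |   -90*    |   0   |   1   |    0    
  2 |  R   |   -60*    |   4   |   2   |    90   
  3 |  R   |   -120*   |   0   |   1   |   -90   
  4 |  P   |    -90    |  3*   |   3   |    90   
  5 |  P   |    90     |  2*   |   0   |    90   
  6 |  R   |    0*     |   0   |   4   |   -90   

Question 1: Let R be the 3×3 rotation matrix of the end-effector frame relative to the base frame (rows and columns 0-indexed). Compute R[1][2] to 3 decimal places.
-0.250

End-effector z-axis (col 2 of R) = (-0.4330,-0.2500,0.8660)
R[1][2] = -0.2500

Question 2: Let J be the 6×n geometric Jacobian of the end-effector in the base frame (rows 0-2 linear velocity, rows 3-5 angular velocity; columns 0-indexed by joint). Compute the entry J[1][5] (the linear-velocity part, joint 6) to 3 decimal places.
-1.000

axis z_5 = (-0.5000,0.8660,0.0000); lever o_n−o_5 = (-3.0000,-1.7321,-2.0000)
cross product → J_v[:, 5] = (-1.7321,-1.0000,3.4641)
J_ω[:, 5] = z_5
entry J[1][5] = -1.0000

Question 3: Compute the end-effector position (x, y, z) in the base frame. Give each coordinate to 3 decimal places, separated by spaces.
after link 1: o_1 = (0.0000, -1.0000, 0.0000)
after link 2: o_2 = (-1.7321, -2.0000, 4.0000)
after link 3: o_3 = (-1.2990, -1.7500, 3.1340)
after link 4: o_4 = (-5.0490, -0.4510, 1.6340)
after link 5: o_5 = (-5.9151, -0.9510, 3.3660)
after link 6: o_6 = (-8.9151, -2.6830, 1.3660)

-8.915 -2.683 1.366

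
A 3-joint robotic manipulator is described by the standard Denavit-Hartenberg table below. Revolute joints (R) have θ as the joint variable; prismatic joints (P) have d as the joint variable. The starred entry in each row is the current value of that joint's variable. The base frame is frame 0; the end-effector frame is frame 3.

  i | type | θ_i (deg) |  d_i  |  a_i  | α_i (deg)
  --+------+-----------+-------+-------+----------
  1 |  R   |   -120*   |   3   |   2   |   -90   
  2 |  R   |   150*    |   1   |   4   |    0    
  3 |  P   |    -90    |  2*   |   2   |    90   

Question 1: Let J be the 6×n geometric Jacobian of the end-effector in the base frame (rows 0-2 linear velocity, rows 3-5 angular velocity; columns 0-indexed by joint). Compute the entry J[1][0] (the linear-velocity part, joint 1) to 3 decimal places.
2.830

axis z_0 = ẑ; lever o_n−o_0 = (2.8301,-1.0981,-0.7321)
cross product → J_v[:, 0] = (1.0981,2.8301,-0.0000)
J_ω[:, 0] = z_0
entry J[1][0] = 2.8301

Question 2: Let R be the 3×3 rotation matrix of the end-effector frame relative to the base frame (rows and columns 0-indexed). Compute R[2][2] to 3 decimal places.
0.500

End-effector z-axis (col 2 of R) = (-0.4330,-0.7500,0.5000)
R[2][2] = 0.5000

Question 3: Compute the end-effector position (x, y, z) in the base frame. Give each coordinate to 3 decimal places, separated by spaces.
2.830 -1.098 -0.732

after link 1: o_1 = (-1.0000, -1.7321, 3.0000)
after link 2: o_2 = (1.5981, 0.7679, 1.0000)
after link 3: o_3 = (2.8301, -1.0981, -0.7321)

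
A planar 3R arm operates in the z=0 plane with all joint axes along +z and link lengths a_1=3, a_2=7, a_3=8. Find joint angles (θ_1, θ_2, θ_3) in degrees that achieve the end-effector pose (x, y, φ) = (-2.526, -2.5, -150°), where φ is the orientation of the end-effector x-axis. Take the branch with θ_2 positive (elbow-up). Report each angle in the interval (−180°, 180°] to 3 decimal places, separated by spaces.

wrist centre = target − a_3·(cos φ, sin φ) = (4.4022, 1.5000)
cos θ_2 = (21.6294−3²−7²)/(2·3·7) = -0.8660; θ_2 = 149.9933° (elbow-up)
β = atan2(1.5000,4.4022) = 18.8160°; ψ = atan2(3.5007,-3.0618) = 131.1734°
θ_1 = β − ψ = -112.3574°
θ_3 = φ − θ_1 − θ_2 = 172.3641° (wrapped to (-180°,180°])

-112.357 149.993 172.364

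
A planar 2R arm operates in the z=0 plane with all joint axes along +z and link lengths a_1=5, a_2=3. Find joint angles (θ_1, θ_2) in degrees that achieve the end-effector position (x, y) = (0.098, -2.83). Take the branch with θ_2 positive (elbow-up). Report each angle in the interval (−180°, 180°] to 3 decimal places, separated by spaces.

cos θ_2 = (8.0185−5²−3²)/(2·5·3) = -0.8660; θ_2 = 150.0028° (elbow-up)
β = atan2(-2.8300,0.0980) = -88.0167°; ψ = atan2(1.4999,2.4019) = 31.9834°
θ_1 = β − ψ = -120.0001°

-120.000 150.003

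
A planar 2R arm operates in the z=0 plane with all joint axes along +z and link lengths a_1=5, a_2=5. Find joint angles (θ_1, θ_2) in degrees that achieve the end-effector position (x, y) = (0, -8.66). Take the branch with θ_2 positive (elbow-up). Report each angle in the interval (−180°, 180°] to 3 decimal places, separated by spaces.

-120.003 60.006

cos θ_2 = (74.9956−5²−5²)/(2·5·5) = 0.4999; θ_2 = 60.0058° (elbow-up)
β = atan2(-8.6600,0.0000) = -90.0000°; ψ = atan2(4.3304,7.4996) = 30.0029°
θ_1 = β − ψ = -120.0029°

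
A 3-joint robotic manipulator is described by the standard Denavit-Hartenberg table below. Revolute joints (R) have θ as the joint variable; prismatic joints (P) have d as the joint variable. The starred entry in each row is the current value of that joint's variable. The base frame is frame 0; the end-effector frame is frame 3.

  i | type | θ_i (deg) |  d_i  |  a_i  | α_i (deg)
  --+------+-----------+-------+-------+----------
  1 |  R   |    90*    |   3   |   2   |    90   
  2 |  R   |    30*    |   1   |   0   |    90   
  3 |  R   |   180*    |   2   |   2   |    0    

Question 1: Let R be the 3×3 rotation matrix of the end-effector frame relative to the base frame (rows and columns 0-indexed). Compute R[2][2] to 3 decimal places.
End-effector z-axis (col 2 of R) = (0.0000,0.5000,-0.8660)
R[2][2] = -0.8660

-0.866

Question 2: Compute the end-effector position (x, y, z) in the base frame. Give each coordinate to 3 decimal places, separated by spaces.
after link 1: o_1 = (0.0000, 2.0000, 3.0000)
after link 2: o_2 = (1.0000, 2.0000, 3.0000)
after link 3: o_3 = (1.0000, 1.2679, 0.2679)

1.000 1.268 0.268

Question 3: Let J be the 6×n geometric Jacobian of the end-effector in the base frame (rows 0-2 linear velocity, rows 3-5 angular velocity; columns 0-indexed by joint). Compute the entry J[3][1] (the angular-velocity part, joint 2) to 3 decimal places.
axis z_1 = (1.0000,-0.0000,0.0000); lever o_n−o_1 = (1.0000,-0.7321,-2.7321)
cross product → J_v[:, 1] = (0.0000,2.7321,-0.7321)
J_ω[:, 1] = z_1
entry J[3][1] = 1.0000

1.000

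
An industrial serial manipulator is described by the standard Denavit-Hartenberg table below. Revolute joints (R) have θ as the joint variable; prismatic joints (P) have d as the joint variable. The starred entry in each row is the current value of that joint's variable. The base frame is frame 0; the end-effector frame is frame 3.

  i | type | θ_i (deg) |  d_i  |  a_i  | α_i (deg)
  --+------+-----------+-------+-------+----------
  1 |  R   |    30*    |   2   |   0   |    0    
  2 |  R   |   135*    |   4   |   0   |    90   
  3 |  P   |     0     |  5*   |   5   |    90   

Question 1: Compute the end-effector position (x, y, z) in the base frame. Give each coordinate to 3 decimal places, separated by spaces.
after link 1: o_1 = (0.0000, 0.0000, 2.0000)
after link 2: o_2 = (0.0000, 0.0000, 6.0000)
after link 3: o_3 = (-3.5355, 6.1237, 6.0000)

-3.536 6.124 6.000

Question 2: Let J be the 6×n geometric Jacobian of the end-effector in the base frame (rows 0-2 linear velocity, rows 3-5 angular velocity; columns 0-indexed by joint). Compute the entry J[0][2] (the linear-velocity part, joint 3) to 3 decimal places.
0.259

prismatic axis z_2 = (0.2588,0.9659,0.0000)
J_v[:, 2] = z_2; J_ω[:, 2] = (0,0,0)
entry J[0][2] = 0.2588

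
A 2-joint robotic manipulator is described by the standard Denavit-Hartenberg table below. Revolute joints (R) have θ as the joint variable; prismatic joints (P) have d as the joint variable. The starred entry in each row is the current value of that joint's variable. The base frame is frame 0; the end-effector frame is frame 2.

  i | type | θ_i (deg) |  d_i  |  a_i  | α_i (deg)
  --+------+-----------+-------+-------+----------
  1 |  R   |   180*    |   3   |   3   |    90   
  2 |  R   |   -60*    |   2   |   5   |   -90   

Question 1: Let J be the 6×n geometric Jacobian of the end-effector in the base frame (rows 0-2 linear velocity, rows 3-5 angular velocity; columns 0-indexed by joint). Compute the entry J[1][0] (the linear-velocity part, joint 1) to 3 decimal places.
-5.500

axis z_0 = ẑ; lever o_n−o_0 = (-5.5000,2.0000,-1.3301)
cross product → J_v[:, 0] = (-2.0000,-5.5000,0.0000)
J_ω[:, 0] = z_0
entry J[1][0] = -5.5000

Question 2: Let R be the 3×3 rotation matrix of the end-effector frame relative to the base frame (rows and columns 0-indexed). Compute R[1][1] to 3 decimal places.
End-effector y-axis (col 1 of R) = (-0.0000,-1.0000,-0.0000)
R[1][1] = -1.0000

-1.000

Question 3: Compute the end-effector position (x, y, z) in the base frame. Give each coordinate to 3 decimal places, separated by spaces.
-5.500 2.000 -1.330

after link 1: o_1 = (-3.0000, 0.0000, 3.0000)
after link 2: o_2 = (-5.5000, 2.0000, -1.3301)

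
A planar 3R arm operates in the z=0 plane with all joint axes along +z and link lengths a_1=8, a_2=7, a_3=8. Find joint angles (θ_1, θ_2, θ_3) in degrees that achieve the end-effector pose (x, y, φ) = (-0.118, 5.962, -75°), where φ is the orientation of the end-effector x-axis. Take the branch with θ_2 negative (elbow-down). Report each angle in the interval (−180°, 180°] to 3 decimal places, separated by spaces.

120.003 -45.005 -149.999

wrist centre = target − a_3·(cos φ, sin φ) = (-2.1886, 13.6894)
cos θ_2 = (192.1896−8²−7²)/(2·8·7) = 0.7071; θ_2 = -45.0046° (elbow-down)
β = atan2(13.6894,-2.1886) = 99.0831°; ψ = atan2(-4.9501,12.9494) = -20.9203°
θ_1 = β − ψ = 120.0035°
θ_3 = φ − θ_1 − θ_2 = -149.9989° (wrapped to (-180°,180°])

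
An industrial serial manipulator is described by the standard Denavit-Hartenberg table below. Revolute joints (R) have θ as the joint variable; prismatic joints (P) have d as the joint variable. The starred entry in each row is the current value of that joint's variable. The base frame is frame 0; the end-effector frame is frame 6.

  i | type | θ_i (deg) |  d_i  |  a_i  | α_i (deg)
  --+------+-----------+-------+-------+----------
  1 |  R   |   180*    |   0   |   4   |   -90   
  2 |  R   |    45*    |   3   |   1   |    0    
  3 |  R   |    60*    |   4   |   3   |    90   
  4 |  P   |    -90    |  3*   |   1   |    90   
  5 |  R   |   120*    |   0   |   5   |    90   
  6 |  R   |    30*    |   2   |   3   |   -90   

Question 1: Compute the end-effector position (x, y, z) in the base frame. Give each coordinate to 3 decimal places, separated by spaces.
-14.538 -8.067 -4.894

after link 1: o_1 = (-4.0000, 0.0000, 0.0000)
after link 2: o_2 = (-4.7071, -3.0000, -0.7071)
after link 3: o_3 = (-3.9306, -7.0000, -3.6049)
after link 4: o_4 = (-6.8284, -6.0000, -4.3813)
after link 5: o_5 = (-11.0110, -8.5000, -5.5021)
after link 6: o_6 = (-14.5385, -8.0670, -4.8943)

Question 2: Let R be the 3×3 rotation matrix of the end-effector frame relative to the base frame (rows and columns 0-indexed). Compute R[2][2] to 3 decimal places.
0.949

End-effector z-axis (col 2 of R) = (0.1941,0.2500,0.9486)
R[2][2] = 0.9486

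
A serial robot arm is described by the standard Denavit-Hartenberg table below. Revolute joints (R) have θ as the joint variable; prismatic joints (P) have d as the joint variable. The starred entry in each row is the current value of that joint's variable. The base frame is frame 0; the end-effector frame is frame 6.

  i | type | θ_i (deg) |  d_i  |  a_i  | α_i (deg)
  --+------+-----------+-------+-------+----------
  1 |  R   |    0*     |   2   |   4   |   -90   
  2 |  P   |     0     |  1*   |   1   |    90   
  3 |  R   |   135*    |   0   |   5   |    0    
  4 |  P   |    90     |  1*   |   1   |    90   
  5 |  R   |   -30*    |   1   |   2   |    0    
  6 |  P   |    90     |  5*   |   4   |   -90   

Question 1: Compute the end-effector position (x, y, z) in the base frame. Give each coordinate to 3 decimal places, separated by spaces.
after link 1: o_1 = (4.0000, 0.0000, 2.0000)
after link 2: o_2 = (5.0000, 1.0000, 2.0000)
after link 3: o_3 = (1.4645, 4.5355, 2.0000)
after link 4: o_4 = (0.7574, 3.8284, 3.0000)
after link 5: o_5 = (-1.1745, 3.3108, 2.0000)
after link 6: o_6 = (-6.1242, 5.4321, 5.4641)

-6.124 5.432 5.464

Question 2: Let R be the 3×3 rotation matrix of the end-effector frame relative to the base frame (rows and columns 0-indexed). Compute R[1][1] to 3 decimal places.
-0.707

End-effector y-axis (col 1 of R) = (0.7071,-0.7071,-0.0000)
R[1][1] = -0.7071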